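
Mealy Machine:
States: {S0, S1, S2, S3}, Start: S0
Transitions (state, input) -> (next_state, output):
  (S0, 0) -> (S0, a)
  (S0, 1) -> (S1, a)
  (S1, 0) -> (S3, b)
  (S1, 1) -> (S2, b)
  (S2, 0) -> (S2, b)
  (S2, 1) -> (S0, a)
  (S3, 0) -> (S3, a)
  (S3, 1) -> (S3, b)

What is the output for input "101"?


Step-by-step:
  (S0, 1) -> (S1, a)
  (S1, 0) -> (S3, b)
  (S3, 1) -> (S3, b)

"abb"


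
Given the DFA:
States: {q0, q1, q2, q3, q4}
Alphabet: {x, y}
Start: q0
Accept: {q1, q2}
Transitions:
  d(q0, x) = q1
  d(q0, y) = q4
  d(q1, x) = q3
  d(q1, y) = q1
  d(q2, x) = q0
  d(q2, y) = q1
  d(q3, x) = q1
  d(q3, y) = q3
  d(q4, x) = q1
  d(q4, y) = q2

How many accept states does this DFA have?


Accept states listed: {q1, q2}
Counting: q1(1) q2(2)

2


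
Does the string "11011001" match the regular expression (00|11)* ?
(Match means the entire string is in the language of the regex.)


|string| = 8; first = '1'; last = '1'

No, "11011001" does not match (00|11)*


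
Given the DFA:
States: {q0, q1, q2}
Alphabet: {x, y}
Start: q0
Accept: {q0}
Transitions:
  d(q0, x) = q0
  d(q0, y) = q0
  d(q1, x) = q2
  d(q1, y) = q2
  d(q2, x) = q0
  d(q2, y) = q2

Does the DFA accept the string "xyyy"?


Trace: q0 -> q0 -> q0 -> q0 -> q0
Final state: q0
Accept states: {q0}

Yes, accepted (final state q0 is an accept state)


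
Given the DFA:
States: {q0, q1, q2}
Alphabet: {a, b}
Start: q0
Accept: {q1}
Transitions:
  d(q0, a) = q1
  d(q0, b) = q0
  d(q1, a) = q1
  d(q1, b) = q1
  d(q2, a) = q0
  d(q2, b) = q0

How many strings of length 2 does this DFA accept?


Enumerating all length-2 strings:
  "aa" -> q1 [accept]
  "ab" -> q1 [accept]
  "ba" -> q1 [accept]
  "bb" -> q0 [reject]

3 out of 4


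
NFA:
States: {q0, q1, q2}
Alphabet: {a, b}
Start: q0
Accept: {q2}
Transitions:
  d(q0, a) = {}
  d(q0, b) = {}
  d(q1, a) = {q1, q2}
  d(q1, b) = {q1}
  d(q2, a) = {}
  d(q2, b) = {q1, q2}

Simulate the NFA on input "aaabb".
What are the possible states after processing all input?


Start: {q0}
  --a--> {}
  --a--> {}
  --a--> {}
  --b--> {}
  --b--> {}

{} (empty set, no valid transitions)


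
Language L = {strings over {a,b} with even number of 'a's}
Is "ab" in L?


count('a') = 1; 1 mod 2 = 1

No, "ab" is not in L


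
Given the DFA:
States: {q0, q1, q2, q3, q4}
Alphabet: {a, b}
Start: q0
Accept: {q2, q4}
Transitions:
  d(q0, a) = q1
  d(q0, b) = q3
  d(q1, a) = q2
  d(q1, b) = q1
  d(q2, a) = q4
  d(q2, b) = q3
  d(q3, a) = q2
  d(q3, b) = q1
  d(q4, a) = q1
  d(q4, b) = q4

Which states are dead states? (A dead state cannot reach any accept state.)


Forward reachability from each state:
  q0 -> reaches accept state q2 (live)
  q1 -> reaches accept state q2 (live)
  q2 -> reaches accept state q2 (live)
  q3 -> reaches accept state q2 (live)
  q4 -> reaches accept state q2 (live)

None (all states can reach an accept state)


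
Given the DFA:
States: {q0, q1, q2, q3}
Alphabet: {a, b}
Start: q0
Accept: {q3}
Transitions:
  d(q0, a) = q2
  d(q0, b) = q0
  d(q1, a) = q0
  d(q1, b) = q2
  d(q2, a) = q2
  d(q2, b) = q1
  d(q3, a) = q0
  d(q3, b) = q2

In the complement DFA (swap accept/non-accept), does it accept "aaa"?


Trace: q0 -> q2 -> q2 -> q2
Final: q2
Original accept: {q3}
Complement: q2 is not in original accept

Yes, complement accepts (original rejects)


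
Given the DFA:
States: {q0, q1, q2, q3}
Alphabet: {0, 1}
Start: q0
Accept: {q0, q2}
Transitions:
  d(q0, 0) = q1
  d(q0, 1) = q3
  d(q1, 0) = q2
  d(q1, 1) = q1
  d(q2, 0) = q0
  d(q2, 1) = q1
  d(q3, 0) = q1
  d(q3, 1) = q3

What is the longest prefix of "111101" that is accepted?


Run the DFA, marking each prefix where the state is accepting:
  "" -> q0 [accept]
  "1" -> q3 [reject]
  "11" -> q3 [reject]
  "111" -> q3 [reject]
  "1111" -> q3 [reject]
  "11110" -> q1 [reject]
  "111101" -> q1 [reject]

""


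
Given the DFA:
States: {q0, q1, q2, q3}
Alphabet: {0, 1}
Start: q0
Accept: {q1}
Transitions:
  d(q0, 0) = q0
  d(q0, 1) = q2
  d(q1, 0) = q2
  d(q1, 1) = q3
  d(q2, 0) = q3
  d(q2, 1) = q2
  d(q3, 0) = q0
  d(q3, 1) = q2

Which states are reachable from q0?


BFS from q0:
  layer 0: {q0}
  layer 1: {q2}
  layer 2: {q3}

{q0, q2, q3}


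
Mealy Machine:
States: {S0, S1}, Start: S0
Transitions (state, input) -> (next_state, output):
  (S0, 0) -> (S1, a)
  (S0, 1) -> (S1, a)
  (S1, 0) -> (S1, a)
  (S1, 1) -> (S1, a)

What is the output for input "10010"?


Step-by-step:
  (S0, 1) -> (S1, a)
  (S1, 0) -> (S1, a)
  (S1, 0) -> (S1, a)
  (S1, 1) -> (S1, a)
  (S1, 0) -> (S1, a)

"aaaaa"


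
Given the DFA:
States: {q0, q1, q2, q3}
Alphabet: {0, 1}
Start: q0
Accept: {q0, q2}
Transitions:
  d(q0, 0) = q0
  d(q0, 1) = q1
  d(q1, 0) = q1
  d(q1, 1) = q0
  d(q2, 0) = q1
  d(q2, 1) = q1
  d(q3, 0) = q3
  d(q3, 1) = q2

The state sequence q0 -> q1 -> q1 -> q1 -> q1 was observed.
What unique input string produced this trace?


Trace back each transition to find the symbol:
  q0 --[1]--> q1
  q1 --[0]--> q1
  q1 --[0]--> q1
  q1 --[0]--> q1

"1000"


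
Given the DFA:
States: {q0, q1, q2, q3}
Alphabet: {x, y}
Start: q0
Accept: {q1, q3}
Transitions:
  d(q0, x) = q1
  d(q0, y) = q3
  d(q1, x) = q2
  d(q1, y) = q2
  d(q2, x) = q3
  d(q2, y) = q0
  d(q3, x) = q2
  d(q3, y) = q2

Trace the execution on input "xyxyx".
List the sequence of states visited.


Input: xyxyx
d(q0, x) = q1
d(q1, y) = q2
d(q2, x) = q3
d(q3, y) = q2
d(q2, x) = q3


q0 -> q1 -> q2 -> q3 -> q2 -> q3


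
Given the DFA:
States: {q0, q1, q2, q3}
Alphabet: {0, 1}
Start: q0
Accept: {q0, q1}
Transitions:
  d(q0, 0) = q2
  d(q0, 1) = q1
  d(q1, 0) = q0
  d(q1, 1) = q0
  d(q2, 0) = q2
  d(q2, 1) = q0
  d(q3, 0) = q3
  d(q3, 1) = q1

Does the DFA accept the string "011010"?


Trace: q0 -> q2 -> q0 -> q1 -> q0 -> q1 -> q0
Final state: q0
Accept states: {q0, q1}

Yes, accepted (final state q0 is an accept state)


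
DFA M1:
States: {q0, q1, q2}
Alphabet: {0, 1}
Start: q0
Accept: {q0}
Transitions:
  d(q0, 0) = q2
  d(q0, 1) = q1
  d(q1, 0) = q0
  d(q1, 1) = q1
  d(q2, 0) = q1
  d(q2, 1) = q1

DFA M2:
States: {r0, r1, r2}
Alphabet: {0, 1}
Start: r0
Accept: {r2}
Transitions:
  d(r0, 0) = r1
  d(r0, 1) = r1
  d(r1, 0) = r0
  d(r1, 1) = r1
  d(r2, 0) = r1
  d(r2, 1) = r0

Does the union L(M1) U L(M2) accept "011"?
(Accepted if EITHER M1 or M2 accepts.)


M1: final=q1 accepted=False
M2: final=r1 accepted=False

No, union rejects (neither accepts)


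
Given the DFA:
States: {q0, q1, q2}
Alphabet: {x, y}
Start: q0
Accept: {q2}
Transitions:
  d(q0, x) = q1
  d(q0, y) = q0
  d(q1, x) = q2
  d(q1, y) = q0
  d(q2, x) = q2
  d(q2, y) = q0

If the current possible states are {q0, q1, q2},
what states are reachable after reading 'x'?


Apply transition on 'x' from each current state:
  d(q0, x) = q1
  d(q1, x) = q2
  d(q2, x) = q2

{q1, q2}


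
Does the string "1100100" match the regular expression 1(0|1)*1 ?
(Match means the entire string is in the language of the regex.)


|string| = 7; first = '1'; last = '0'

No, "1100100" does not match 1(0|1)*1


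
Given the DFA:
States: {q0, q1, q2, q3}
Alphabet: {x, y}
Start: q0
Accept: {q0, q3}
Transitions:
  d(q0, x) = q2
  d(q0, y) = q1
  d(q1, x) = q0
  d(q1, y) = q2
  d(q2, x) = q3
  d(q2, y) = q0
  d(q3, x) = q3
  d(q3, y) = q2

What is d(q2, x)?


Looking up transition d(q2, x)

q3


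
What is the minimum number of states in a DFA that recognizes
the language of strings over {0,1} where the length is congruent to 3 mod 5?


States track (length) mod 5.
Need 5 states: one per remainder 0..4; accept = remainder 3.

5


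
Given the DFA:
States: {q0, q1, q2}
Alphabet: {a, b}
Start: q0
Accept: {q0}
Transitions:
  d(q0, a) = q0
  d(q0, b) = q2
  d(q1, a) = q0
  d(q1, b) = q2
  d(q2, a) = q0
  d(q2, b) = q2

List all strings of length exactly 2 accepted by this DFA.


All strings of length 2: 4 total
Accepted: 2

"aa", "ba"


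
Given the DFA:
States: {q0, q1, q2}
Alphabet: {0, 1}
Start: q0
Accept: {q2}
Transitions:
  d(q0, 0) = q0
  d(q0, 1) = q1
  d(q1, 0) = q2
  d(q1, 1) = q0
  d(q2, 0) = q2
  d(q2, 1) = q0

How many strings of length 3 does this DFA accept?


Enumerating all length-3 strings:
  "000" -> q0 [reject]
  "001" -> q1 [reject]
  "010" -> q2 [accept]
  "011" -> q0 [reject]
  "100" -> q2 [accept]
  "101" -> q0 [reject]
  "110" -> q0 [reject]
  "111" -> q1 [reject]

2 out of 8


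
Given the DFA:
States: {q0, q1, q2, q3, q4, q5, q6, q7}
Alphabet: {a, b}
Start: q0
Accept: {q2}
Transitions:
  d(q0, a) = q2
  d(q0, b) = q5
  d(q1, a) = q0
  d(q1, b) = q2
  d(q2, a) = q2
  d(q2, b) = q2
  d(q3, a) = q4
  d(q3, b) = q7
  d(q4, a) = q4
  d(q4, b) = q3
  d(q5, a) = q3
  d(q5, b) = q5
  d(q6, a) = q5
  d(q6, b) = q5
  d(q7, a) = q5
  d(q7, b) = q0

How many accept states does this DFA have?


Accept states listed: {q2}
Counting: q2(1)

1


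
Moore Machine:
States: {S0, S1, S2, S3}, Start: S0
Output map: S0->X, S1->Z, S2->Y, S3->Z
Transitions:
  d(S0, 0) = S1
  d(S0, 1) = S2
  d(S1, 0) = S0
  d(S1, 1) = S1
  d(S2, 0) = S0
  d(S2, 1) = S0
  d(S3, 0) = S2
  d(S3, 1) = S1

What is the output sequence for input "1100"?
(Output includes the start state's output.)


Start: S0 (output X)
  --1--> S2 (output Y)
  --1--> S0 (output X)
  --0--> S1 (output Z)
  --0--> S0 (output X)

"XYXZX"


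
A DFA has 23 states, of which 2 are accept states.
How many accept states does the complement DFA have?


Complement swaps accept and non-accept states.
23 - 2 = 21

21


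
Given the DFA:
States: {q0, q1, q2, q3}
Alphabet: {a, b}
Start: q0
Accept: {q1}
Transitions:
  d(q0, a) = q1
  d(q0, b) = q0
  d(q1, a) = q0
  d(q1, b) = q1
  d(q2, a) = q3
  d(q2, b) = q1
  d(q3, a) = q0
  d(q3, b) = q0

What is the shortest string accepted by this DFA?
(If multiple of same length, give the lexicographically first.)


BFS by string length (lex-first path to each state shown):
  len 0: q0<-""
  len 1: q0<-"b", q1<-"a"
Found accept state at length 1.

"a"


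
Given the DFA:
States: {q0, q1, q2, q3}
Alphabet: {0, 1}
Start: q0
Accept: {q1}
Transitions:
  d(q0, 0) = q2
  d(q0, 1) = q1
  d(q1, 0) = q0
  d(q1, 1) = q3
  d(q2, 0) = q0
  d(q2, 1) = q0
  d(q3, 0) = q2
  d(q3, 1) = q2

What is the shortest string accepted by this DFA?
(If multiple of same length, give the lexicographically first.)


BFS by string length (lex-first path to each state shown):
  len 0: q0<-""
  len 1: q1<-"1", q2<-"0"
Found accept state at length 1.

"1"


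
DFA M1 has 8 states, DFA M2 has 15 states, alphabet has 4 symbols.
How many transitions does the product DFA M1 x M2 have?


Product DFA has 8 * 15 = 120 states.
Each has 4 transitions: 120 * 4 = 480

480


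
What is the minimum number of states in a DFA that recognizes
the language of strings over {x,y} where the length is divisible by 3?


States track (length) mod 3.
Need 3 states: one per remainder 0..2; accept = remainder 0.

3


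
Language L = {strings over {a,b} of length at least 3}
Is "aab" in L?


length = 3

Yes, "aab" is in L


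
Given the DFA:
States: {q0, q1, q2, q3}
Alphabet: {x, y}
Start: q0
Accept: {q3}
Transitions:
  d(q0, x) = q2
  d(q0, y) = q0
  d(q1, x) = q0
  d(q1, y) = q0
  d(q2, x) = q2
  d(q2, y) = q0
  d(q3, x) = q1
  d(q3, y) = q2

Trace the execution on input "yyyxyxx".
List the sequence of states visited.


Input: yyyxyxx
d(q0, y) = q0
d(q0, y) = q0
d(q0, y) = q0
d(q0, x) = q2
d(q2, y) = q0
d(q0, x) = q2
d(q2, x) = q2


q0 -> q0 -> q0 -> q0 -> q2 -> q0 -> q2 -> q2


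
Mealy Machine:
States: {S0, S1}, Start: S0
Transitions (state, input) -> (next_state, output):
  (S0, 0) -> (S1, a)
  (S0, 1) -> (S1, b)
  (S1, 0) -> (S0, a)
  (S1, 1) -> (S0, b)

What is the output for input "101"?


Step-by-step:
  (S0, 1) -> (S1, b)
  (S1, 0) -> (S0, a)
  (S0, 1) -> (S1, b)

"bab"


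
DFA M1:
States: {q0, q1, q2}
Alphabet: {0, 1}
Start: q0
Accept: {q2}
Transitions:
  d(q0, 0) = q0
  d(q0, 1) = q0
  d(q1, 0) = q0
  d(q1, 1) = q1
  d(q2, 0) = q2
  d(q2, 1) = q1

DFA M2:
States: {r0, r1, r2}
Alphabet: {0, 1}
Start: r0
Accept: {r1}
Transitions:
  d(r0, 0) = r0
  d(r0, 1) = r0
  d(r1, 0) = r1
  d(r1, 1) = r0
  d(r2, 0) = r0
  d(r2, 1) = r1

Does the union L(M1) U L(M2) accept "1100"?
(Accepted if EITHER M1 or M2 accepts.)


M1: final=q0 accepted=False
M2: final=r0 accepted=False

No, union rejects (neither accepts)


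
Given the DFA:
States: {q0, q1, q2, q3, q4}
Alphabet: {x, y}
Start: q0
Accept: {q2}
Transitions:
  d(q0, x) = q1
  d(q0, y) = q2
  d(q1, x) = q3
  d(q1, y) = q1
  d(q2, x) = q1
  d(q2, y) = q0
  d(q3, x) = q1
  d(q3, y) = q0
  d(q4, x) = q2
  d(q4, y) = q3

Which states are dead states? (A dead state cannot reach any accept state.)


Forward reachability from each state:
  q0 -> reaches accept state q2 (live)
  q1 -> reaches accept state q2 (live)
  q2 -> reaches accept state q2 (live)
  q3 -> reaches accept state q2 (live)
  q4 -> reaches accept state q2 (live)

None (all states can reach an accept state)


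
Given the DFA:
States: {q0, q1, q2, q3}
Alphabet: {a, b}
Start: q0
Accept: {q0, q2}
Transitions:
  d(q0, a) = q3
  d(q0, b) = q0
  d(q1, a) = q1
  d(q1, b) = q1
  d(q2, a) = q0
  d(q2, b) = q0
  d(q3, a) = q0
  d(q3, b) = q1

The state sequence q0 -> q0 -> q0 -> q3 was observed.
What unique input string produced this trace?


Trace back each transition to find the symbol:
  q0 --[b]--> q0
  q0 --[b]--> q0
  q0 --[a]--> q3

"bba"


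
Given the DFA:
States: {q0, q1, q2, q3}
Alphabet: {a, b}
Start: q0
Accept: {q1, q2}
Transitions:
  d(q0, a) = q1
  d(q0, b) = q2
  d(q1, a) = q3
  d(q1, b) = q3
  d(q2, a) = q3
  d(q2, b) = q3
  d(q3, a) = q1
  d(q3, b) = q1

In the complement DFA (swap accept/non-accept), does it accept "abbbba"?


Trace: q0 -> q1 -> q3 -> q1 -> q3 -> q1 -> q3
Final: q3
Original accept: {q1, q2}
Complement: q3 is not in original accept

Yes, complement accepts (original rejects)


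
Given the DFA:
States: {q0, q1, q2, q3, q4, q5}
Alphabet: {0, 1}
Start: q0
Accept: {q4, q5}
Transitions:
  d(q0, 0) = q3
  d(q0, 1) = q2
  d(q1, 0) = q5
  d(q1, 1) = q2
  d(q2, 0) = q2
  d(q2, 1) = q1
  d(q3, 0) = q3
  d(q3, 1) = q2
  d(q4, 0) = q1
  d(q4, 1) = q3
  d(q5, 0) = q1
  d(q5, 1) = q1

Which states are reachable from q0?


BFS from q0:
  layer 0: {q0}
  layer 1: {q2, q3}
  layer 2: {q1}
  layer 3: {q5}

{q0, q1, q2, q3, q5}


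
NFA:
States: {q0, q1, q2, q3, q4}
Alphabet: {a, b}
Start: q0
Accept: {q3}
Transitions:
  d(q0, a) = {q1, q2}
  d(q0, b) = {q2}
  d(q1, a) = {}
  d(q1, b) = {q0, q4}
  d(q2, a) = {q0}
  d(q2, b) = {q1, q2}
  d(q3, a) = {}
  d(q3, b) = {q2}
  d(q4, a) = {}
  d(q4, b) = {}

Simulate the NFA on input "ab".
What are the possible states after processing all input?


Start: {q0}
  --a--> {q1, q2}
  --b--> {q0, q1, q2, q4}

{q0, q1, q2, q4}


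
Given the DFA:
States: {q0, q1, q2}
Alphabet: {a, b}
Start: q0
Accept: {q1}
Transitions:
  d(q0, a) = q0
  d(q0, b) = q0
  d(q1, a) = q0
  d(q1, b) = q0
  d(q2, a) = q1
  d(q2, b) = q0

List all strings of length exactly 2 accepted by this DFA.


All strings of length 2: 4 total
Accepted: 0

None


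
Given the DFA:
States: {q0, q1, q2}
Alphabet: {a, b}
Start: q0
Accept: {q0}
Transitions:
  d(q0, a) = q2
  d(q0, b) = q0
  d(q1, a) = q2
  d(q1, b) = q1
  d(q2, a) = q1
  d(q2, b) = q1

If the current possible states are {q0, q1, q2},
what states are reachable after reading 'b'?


Apply transition on 'b' from each current state:
  d(q0, b) = q0
  d(q1, b) = q1
  d(q2, b) = q1

{q0, q1}


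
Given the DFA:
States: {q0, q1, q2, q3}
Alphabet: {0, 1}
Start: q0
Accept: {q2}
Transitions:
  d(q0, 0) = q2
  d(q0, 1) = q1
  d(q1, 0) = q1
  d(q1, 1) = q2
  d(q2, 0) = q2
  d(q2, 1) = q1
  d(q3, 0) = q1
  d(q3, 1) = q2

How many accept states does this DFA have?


Accept states listed: {q2}
Counting: q2(1)

1


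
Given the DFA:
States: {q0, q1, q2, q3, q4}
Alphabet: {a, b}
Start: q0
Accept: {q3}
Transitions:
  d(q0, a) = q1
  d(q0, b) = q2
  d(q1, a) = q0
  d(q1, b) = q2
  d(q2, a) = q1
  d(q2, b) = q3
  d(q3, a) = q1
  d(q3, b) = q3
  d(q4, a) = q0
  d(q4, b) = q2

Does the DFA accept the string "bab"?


Trace: q0 -> q2 -> q1 -> q2
Final state: q2
Accept states: {q3}

No, rejected (final state q2 is not an accept state)


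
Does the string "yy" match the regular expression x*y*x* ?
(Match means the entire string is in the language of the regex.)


|string| = 2; first = 'y'; last = 'y'

Yes, "yy" matches x*y*x*


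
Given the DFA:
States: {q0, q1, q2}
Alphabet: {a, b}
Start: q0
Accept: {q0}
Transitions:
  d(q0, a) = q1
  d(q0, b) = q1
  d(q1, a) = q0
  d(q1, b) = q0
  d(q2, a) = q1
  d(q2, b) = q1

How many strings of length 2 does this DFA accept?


Enumerating all length-2 strings:
  "aa" -> q0 [accept]
  "ab" -> q0 [accept]
  "ba" -> q0 [accept]
  "bb" -> q0 [accept]

4 out of 4


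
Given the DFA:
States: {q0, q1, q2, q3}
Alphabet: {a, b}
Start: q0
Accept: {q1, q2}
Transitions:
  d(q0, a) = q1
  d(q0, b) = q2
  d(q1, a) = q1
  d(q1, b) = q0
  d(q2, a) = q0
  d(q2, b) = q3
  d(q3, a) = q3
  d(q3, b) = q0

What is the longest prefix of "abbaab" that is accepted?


Run the DFA, marking each prefix where the state is accepting:
  "" -> q0 [reject]
  "a" -> q1 [accept]
  "ab" -> q0 [reject]
  "abb" -> q2 [accept]
  "abba" -> q0 [reject]
  "abbaa" -> q1 [accept]
  "abbaab" -> q0 [reject]

"abbaa"


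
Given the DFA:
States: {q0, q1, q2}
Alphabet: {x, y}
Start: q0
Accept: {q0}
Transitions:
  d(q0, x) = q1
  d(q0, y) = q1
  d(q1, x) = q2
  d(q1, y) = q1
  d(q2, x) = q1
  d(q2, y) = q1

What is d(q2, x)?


Looking up transition d(q2, x)

q1


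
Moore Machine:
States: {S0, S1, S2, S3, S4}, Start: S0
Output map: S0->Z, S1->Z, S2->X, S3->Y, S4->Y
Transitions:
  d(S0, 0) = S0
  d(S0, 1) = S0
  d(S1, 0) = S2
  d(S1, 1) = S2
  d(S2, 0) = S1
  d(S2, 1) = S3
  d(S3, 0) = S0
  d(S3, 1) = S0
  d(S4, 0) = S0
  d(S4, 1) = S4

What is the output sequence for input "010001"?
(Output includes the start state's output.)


Start: S0 (output Z)
  --0--> S0 (output Z)
  --1--> S0 (output Z)
  --0--> S0 (output Z)
  --0--> S0 (output Z)
  --0--> S0 (output Z)
  --1--> S0 (output Z)

"ZZZZZZZ"


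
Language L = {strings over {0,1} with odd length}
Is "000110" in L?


length = 6; 6 mod 2 = 0

No, "000110" is not in L


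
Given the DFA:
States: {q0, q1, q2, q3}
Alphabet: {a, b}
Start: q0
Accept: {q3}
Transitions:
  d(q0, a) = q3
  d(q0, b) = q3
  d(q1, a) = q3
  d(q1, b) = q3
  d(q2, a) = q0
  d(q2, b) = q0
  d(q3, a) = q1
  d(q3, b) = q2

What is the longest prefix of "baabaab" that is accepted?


Run the DFA, marking each prefix where the state is accepting:
  "" -> q0 [reject]
  "b" -> q3 [accept]
  "ba" -> q1 [reject]
  "baa" -> q3 [accept]
  "baab" -> q2 [reject]
  "baaba" -> q0 [reject]
  "baabaa" -> q3 [accept]
  "baabaab" -> q2 [reject]

"baabaa"


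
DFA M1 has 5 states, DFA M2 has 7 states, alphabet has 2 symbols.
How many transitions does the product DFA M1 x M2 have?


Product DFA has 5 * 7 = 35 states.
Each has 2 transitions: 35 * 2 = 70

70


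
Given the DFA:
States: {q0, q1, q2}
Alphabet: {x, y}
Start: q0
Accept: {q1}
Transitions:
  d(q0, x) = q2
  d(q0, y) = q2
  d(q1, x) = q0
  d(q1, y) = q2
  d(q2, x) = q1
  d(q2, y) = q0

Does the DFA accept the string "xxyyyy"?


Trace: q0 -> q2 -> q1 -> q2 -> q0 -> q2 -> q0
Final state: q0
Accept states: {q1}

No, rejected (final state q0 is not an accept state)


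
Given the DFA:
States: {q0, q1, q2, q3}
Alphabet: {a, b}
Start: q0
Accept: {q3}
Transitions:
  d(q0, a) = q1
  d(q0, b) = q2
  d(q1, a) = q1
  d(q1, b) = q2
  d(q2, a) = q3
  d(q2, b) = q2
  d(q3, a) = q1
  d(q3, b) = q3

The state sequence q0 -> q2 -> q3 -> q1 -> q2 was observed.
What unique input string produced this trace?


Trace back each transition to find the symbol:
  q0 --[b]--> q2
  q2 --[a]--> q3
  q3 --[a]--> q1
  q1 --[b]--> q2

"baab"


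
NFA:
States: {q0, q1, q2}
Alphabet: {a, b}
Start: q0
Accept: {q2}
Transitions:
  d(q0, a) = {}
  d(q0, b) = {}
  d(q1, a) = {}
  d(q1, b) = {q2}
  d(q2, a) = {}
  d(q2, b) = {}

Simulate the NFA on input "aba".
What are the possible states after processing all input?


Start: {q0}
  --a--> {}
  --b--> {}
  --a--> {}

{} (empty set, no valid transitions)


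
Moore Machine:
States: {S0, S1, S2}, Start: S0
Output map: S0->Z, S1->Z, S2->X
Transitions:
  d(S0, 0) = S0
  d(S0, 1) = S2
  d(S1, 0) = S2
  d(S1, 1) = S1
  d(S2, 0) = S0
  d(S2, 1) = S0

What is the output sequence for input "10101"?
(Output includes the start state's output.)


Start: S0 (output Z)
  --1--> S2 (output X)
  --0--> S0 (output Z)
  --1--> S2 (output X)
  --0--> S0 (output Z)
  --1--> S2 (output X)

"ZXZXZX"


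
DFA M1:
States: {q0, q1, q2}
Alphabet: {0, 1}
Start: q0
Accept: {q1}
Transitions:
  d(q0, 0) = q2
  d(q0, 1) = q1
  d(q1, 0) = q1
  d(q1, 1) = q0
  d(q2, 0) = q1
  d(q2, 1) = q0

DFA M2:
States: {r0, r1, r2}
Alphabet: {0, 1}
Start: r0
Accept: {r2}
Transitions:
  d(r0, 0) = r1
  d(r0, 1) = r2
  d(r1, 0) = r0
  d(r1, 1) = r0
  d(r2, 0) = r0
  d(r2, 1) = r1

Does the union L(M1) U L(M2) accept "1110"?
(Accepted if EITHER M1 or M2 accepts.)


M1: final=q1 accepted=True
M2: final=r1 accepted=False

Yes, union accepts


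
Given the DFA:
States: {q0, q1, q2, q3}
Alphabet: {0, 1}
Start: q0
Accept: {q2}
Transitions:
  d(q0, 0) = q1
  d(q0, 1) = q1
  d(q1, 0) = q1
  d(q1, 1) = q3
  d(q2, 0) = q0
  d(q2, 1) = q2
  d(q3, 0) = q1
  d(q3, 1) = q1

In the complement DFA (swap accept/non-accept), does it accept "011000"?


Trace: q0 -> q1 -> q3 -> q1 -> q1 -> q1 -> q1
Final: q1
Original accept: {q2}
Complement: q1 is not in original accept

Yes, complement accepts (original rejects)


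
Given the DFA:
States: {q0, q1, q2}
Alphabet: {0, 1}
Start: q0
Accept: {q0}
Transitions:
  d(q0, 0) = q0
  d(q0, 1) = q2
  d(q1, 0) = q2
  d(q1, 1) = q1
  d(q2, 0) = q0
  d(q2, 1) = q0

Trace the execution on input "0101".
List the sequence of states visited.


Input: 0101
d(q0, 0) = q0
d(q0, 1) = q2
d(q2, 0) = q0
d(q0, 1) = q2


q0 -> q0 -> q2 -> q0 -> q2


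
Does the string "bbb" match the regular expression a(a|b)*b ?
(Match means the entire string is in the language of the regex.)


|string| = 3; first = 'b'; last = 'b'

No, "bbb" does not match a(a|b)*b


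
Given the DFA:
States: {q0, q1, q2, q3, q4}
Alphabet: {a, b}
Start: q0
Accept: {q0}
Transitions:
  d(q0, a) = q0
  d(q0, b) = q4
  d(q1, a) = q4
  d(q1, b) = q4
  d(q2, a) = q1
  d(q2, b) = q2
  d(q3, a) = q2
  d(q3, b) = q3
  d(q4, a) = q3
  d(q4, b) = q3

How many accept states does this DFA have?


Accept states listed: {q0}
Counting: q0(1)

1


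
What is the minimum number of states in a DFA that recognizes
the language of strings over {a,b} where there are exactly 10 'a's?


States: count = 0, 1, ..., 10 (that's 11 states), plus a dead state for count > 10.
Total: 11 + 1 = 12. Accept = count-10 state.

12


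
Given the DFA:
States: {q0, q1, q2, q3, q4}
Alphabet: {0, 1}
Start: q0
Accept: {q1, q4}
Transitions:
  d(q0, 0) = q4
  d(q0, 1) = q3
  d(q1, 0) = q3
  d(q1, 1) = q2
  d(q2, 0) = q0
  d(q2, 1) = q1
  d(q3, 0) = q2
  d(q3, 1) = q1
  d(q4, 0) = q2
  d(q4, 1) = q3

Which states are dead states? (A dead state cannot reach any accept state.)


Forward reachability from each state:
  q0 -> reaches accept state q1 (live)
  q1 -> reaches accept state q1 (live)
  q2 -> reaches accept state q1 (live)
  q3 -> reaches accept state q1 (live)
  q4 -> reaches accept state q1 (live)

None (all states can reach an accept state)


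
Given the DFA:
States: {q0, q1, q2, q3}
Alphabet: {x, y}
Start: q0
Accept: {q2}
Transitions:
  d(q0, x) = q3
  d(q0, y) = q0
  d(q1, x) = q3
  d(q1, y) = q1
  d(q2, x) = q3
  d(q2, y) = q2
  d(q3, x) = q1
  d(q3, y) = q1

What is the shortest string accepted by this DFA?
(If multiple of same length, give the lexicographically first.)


BFS by string length (lex-first path to each state shown):
  len 0: q0<-""
  len 1: q0<-"y", q3<-"x"
  len 2: q0<-"yy", q1<-"xx", q3<-"yx"
  len 3: q0<-"yyy", q1<-"xxy", q3<-"xxx"
  len 4: q0<-"yyyy", q1<-"xxxx", q3<-"xxyx"
  len 5: q0<-"yyyyy", q1<-"xxxxy", q3<-"xxxxx"
  len 6: q0<-"yyyyyy", q1<-"xxxxxx", q3<-"xxxxyx"
  len 7: q0<-"yyyyyyy", q1<-"xxxxxxy", q3<-"xxxxxxx"
  len 8: q0<-"yyyyyyyy", q1<-"xxxxxxxx", q3<-"xxxxxxyx"

No string accepted (empty language)


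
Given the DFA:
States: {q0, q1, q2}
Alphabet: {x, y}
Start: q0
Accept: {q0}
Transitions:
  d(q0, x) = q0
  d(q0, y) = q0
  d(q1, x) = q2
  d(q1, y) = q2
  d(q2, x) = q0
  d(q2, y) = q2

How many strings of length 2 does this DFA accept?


Enumerating all length-2 strings:
  "xx" -> q0 [accept]
  "xy" -> q0 [accept]
  "yx" -> q0 [accept]
  "yy" -> q0 [accept]

4 out of 4


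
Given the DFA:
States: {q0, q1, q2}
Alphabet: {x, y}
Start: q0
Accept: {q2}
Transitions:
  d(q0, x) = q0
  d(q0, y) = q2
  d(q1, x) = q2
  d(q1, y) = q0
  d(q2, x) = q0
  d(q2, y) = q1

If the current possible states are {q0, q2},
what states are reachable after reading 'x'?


Apply transition on 'x' from each current state:
  d(q0, x) = q0
  d(q2, x) = q0

{q0}


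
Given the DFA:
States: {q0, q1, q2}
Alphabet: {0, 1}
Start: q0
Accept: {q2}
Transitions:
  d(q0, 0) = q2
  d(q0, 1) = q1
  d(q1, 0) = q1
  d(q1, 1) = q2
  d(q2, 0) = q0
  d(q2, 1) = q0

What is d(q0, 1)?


Looking up transition d(q0, 1)

q1


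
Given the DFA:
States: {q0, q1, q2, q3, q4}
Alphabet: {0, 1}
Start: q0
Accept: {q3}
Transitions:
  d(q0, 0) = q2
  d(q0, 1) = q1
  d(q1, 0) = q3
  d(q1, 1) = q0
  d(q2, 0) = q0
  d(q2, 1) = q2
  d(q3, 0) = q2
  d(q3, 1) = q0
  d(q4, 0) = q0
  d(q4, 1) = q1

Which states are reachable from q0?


BFS from q0:
  layer 0: {q0}
  layer 1: {q1, q2}
  layer 2: {q3}

{q0, q1, q2, q3}


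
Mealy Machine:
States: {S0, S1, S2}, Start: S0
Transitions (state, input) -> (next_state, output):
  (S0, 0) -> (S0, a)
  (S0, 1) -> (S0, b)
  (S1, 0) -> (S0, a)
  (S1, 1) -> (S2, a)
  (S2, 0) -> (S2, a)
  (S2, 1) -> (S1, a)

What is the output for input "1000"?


Step-by-step:
  (S0, 1) -> (S0, b)
  (S0, 0) -> (S0, a)
  (S0, 0) -> (S0, a)
  (S0, 0) -> (S0, a)

"baaa"


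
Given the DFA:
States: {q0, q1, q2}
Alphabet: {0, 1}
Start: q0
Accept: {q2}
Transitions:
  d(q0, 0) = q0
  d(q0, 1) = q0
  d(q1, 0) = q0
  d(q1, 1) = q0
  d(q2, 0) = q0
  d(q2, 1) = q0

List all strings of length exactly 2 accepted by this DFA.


All strings of length 2: 4 total
Accepted: 0

None


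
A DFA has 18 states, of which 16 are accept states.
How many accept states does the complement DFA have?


Complement swaps accept and non-accept states.
18 - 16 = 2

2


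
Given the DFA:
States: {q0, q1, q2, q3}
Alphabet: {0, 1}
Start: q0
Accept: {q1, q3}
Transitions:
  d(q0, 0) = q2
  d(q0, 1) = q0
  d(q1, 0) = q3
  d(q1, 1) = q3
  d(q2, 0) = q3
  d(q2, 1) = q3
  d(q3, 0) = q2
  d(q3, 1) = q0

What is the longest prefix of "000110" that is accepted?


Run the DFA, marking each prefix where the state is accepting:
  "" -> q0 [reject]
  "0" -> q2 [reject]
  "00" -> q3 [accept]
  "000" -> q2 [reject]
  "0001" -> q3 [accept]
  "00011" -> q0 [reject]
  "000110" -> q2 [reject]

"0001"


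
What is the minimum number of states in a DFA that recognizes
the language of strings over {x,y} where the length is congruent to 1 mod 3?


States track (length) mod 3.
Need 3 states: one per remainder 0..2; accept = remainder 1.

3


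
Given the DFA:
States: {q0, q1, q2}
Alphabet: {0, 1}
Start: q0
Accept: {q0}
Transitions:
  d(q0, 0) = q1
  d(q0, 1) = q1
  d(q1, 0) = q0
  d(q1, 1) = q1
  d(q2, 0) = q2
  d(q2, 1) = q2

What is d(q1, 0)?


Looking up transition d(q1, 0)

q0


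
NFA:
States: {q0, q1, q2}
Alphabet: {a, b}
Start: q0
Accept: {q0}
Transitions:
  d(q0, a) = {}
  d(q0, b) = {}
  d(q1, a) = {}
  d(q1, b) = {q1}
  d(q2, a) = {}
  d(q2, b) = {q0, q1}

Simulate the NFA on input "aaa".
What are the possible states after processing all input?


Start: {q0}
  --a--> {}
  --a--> {}
  --a--> {}

{} (empty set, no valid transitions)


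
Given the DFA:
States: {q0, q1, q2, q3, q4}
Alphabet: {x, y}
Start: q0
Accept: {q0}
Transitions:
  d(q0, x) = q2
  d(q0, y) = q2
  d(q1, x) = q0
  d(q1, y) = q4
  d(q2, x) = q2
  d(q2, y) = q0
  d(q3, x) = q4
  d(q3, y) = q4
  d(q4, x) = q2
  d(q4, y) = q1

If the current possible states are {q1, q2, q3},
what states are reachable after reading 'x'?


Apply transition on 'x' from each current state:
  d(q1, x) = q0
  d(q2, x) = q2
  d(q3, x) = q4

{q0, q2, q4}


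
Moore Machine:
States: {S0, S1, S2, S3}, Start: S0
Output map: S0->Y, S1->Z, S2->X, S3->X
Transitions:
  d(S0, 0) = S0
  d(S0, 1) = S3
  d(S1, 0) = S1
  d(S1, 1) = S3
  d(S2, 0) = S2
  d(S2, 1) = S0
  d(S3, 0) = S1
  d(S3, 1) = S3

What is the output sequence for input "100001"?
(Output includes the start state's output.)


Start: S0 (output Y)
  --1--> S3 (output X)
  --0--> S1 (output Z)
  --0--> S1 (output Z)
  --0--> S1 (output Z)
  --0--> S1 (output Z)
  --1--> S3 (output X)

"YXZZZZX"


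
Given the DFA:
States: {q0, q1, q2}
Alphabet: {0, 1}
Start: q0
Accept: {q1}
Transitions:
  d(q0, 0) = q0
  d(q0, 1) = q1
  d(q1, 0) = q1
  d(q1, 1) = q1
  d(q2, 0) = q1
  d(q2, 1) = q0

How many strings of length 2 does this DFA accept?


Enumerating all length-2 strings:
  "00" -> q0 [reject]
  "01" -> q1 [accept]
  "10" -> q1 [accept]
  "11" -> q1 [accept]

3 out of 4


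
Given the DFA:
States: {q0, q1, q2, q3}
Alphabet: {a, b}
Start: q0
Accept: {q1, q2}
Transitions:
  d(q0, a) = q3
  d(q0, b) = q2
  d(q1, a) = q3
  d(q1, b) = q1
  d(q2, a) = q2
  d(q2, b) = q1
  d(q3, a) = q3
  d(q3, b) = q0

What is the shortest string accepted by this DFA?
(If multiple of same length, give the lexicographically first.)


BFS by string length (lex-first path to each state shown):
  len 0: q0<-""
  len 1: q2<-"b", q3<-"a"
Found accept state at length 1.

"b"


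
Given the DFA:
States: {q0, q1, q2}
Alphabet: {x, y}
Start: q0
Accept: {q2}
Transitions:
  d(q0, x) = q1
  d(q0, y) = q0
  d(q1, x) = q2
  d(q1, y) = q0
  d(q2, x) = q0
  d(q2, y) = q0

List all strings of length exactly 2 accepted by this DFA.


All strings of length 2: 4 total
Accepted: 1

"xx"


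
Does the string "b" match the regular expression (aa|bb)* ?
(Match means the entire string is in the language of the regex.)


|string| = 1; first = 'b'; last = 'b'

No, "b" does not match (aa|bb)*


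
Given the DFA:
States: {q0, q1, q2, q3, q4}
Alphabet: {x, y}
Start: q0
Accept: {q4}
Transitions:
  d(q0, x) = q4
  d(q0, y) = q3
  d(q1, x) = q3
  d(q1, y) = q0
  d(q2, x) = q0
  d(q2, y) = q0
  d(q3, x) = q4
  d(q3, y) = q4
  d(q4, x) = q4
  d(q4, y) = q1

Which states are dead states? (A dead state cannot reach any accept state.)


Forward reachability from each state:
  q0 -> reaches accept state q4 (live)
  q1 -> reaches accept state q4 (live)
  q2 -> reaches accept state q4 (live)
  q3 -> reaches accept state q4 (live)
  q4 -> reaches accept state q4 (live)

None (all states can reach an accept state)


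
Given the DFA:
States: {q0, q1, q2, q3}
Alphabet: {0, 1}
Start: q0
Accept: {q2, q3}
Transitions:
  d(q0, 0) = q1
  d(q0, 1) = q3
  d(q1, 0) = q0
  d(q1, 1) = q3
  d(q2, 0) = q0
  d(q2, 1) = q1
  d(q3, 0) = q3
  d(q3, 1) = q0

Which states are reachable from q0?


BFS from q0:
  layer 0: {q0}
  layer 1: {q1, q3}

{q0, q1, q3}


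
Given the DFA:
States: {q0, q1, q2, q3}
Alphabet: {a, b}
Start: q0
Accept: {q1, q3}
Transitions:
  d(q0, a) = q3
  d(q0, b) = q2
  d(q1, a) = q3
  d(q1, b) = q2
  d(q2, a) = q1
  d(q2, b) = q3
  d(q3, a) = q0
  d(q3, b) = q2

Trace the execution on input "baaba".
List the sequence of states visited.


Input: baaba
d(q0, b) = q2
d(q2, a) = q1
d(q1, a) = q3
d(q3, b) = q2
d(q2, a) = q1


q0 -> q2 -> q1 -> q3 -> q2 -> q1


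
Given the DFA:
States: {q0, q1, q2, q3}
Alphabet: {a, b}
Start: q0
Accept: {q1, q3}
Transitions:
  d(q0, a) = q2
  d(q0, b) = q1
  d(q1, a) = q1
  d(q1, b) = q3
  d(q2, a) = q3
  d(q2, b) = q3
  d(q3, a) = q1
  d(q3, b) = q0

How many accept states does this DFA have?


Accept states listed: {q1, q3}
Counting: q1(1) q3(2)

2


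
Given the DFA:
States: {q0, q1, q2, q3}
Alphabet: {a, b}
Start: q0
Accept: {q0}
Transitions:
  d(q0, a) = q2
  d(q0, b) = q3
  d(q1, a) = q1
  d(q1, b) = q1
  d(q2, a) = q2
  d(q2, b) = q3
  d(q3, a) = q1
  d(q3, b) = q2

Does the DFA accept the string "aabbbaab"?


Trace: q0 -> q2 -> q2 -> q3 -> q2 -> q3 -> q1 -> q1 -> q1
Final state: q1
Accept states: {q0}

No, rejected (final state q1 is not an accept state)


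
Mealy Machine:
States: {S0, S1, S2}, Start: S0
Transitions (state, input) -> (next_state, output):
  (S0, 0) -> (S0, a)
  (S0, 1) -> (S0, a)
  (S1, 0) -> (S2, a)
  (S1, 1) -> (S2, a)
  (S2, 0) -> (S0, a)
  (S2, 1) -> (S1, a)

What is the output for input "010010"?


Step-by-step:
  (S0, 0) -> (S0, a)
  (S0, 1) -> (S0, a)
  (S0, 0) -> (S0, a)
  (S0, 0) -> (S0, a)
  (S0, 1) -> (S0, a)
  (S0, 0) -> (S0, a)

"aaaaaa"


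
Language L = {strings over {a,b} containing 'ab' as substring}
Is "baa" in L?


'ab' does not occur

No, "baa" is not in L


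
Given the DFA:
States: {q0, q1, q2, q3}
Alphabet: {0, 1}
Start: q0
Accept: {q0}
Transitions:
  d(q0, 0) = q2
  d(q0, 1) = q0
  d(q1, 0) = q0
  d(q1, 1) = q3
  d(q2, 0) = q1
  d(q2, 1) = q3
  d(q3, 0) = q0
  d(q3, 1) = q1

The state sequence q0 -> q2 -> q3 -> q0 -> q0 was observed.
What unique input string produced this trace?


Trace back each transition to find the symbol:
  q0 --[0]--> q2
  q2 --[1]--> q3
  q3 --[0]--> q0
  q0 --[1]--> q0

"0101"


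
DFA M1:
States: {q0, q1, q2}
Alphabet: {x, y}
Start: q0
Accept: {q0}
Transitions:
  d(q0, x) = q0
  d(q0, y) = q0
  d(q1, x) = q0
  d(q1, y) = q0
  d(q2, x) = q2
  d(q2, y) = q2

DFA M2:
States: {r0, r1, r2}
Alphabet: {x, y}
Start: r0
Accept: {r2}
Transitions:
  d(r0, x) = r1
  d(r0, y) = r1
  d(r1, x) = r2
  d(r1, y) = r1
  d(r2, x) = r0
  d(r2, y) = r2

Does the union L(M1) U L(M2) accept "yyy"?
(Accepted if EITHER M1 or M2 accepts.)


M1: final=q0 accepted=True
M2: final=r1 accepted=False

Yes, union accepts


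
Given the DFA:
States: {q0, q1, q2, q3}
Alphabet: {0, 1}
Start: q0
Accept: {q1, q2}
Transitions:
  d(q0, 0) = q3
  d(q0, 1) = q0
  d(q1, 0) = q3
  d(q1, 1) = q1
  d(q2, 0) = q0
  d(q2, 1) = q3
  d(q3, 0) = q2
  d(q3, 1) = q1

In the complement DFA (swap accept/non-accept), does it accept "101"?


Trace: q0 -> q0 -> q3 -> q1
Final: q1
Original accept: {q1, q2}
Complement: q1 is in original accept

No, complement rejects (original accepts)


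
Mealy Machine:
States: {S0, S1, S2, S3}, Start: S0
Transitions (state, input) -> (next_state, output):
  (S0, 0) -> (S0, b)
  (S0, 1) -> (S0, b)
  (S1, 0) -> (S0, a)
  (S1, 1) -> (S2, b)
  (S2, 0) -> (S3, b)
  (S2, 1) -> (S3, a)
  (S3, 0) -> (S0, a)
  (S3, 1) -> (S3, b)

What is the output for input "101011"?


Step-by-step:
  (S0, 1) -> (S0, b)
  (S0, 0) -> (S0, b)
  (S0, 1) -> (S0, b)
  (S0, 0) -> (S0, b)
  (S0, 1) -> (S0, b)
  (S0, 1) -> (S0, b)

"bbbbbb"


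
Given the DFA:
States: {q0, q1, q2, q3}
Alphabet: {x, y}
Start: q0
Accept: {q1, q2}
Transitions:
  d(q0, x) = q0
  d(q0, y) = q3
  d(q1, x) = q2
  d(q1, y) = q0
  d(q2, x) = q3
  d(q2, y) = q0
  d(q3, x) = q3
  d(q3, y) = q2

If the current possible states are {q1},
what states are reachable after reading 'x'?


Apply transition on 'x' from each current state:
  d(q1, x) = q2

{q2}


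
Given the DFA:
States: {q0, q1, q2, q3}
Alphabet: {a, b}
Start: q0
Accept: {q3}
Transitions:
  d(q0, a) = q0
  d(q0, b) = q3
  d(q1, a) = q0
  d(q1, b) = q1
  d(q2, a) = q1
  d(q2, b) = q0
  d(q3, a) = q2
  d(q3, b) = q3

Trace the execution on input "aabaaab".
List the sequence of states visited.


Input: aabaaab
d(q0, a) = q0
d(q0, a) = q0
d(q0, b) = q3
d(q3, a) = q2
d(q2, a) = q1
d(q1, a) = q0
d(q0, b) = q3


q0 -> q0 -> q0 -> q3 -> q2 -> q1 -> q0 -> q3


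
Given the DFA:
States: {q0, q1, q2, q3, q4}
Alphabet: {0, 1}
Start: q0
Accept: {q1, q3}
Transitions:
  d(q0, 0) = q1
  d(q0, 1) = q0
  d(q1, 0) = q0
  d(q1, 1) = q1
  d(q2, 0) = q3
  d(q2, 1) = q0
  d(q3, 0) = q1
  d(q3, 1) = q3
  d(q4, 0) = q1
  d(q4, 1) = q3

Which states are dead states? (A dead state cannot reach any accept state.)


Forward reachability from each state:
  q0 -> reaches accept state q1 (live)
  q1 -> reaches accept state q1 (live)
  q2 -> reaches accept state q1 (live)
  q3 -> reaches accept state q1 (live)
  q4 -> reaches accept state q1 (live)

None (all states can reach an accept state)


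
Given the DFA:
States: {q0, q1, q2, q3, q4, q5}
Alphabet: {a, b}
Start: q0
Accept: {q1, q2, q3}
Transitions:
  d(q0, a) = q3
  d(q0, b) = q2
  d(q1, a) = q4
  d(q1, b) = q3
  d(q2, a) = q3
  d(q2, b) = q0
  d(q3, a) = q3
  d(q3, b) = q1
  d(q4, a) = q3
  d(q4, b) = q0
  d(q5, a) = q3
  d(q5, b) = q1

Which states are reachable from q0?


BFS from q0:
  layer 0: {q0}
  layer 1: {q2, q3}
  layer 2: {q1}
  layer 3: {q4}

{q0, q1, q2, q3, q4}


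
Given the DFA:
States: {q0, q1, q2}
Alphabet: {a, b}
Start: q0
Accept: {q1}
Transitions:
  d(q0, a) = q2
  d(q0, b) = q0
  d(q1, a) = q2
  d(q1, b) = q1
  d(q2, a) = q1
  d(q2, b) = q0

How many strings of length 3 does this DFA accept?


Enumerating all length-3 strings:
  "aaa" -> q2 [reject]
  "aab" -> q1 [accept]
  "aba" -> q2 [reject]
  "abb" -> q0 [reject]
  "baa" -> q1 [accept]
  "bab" -> q0 [reject]
  "bba" -> q2 [reject]
  "bbb" -> q0 [reject]

2 out of 8


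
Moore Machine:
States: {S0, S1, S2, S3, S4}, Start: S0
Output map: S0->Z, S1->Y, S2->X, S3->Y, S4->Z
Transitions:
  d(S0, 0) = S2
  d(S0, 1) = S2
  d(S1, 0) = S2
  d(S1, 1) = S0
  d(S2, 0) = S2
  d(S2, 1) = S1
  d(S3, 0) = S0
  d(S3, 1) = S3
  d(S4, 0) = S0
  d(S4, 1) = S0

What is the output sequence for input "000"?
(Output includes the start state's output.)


Start: S0 (output Z)
  --0--> S2 (output X)
  --0--> S2 (output X)
  --0--> S2 (output X)

"ZXXX"


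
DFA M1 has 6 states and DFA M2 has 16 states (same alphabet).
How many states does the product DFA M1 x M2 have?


Product construction pairs every M1 state with every M2 state.
6 * 16 = 96

96


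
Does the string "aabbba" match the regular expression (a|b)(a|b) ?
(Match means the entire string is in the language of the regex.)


|string| = 6; first = 'a'; last = 'a'

No, "aabbba" does not match (a|b)(a|b)


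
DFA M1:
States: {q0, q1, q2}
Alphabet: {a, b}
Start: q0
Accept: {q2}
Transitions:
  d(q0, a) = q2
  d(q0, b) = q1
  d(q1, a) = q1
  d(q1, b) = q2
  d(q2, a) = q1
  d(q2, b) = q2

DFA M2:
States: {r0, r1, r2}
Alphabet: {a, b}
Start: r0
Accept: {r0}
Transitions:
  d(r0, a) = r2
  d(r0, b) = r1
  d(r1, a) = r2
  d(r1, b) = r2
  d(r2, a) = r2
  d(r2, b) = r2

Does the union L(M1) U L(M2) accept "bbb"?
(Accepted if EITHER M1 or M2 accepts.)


M1: final=q2 accepted=True
M2: final=r2 accepted=False

Yes, union accepts


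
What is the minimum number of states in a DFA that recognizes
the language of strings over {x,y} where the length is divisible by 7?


States track (length) mod 7.
Need 7 states: one per remainder 0..6; accept = remainder 0.

7


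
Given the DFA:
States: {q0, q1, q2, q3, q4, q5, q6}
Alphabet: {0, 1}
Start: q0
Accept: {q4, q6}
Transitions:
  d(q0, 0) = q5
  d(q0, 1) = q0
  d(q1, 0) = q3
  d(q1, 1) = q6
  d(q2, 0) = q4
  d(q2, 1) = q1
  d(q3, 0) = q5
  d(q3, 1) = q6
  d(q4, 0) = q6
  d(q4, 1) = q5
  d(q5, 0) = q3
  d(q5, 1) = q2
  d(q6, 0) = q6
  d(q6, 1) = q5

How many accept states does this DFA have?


Accept states listed: {q4, q6}
Counting: q4(1) q6(2)

2


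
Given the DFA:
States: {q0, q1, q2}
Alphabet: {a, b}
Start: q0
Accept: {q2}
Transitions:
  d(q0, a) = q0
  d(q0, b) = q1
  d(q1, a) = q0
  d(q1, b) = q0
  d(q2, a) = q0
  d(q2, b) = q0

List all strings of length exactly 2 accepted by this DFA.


All strings of length 2: 4 total
Accepted: 0

None


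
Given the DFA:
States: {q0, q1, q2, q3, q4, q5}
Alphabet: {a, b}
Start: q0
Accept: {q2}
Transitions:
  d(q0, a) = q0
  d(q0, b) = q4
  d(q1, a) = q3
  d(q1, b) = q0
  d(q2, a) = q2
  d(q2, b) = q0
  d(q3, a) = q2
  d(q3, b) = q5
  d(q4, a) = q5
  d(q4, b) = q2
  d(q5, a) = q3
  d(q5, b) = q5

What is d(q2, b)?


Looking up transition d(q2, b)

q0
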